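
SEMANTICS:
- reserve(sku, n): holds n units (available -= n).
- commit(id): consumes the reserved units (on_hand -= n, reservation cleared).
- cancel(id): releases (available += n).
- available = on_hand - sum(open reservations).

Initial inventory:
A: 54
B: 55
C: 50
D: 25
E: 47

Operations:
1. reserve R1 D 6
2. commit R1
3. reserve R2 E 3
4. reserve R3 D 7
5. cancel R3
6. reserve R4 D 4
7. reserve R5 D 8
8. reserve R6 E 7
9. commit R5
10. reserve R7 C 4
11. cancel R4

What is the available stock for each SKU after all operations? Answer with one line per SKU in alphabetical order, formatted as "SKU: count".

Answer: A: 54
B: 55
C: 46
D: 11
E: 37

Derivation:
Step 1: reserve R1 D 6 -> on_hand[A=54 B=55 C=50 D=25 E=47] avail[A=54 B=55 C=50 D=19 E=47] open={R1}
Step 2: commit R1 -> on_hand[A=54 B=55 C=50 D=19 E=47] avail[A=54 B=55 C=50 D=19 E=47] open={}
Step 3: reserve R2 E 3 -> on_hand[A=54 B=55 C=50 D=19 E=47] avail[A=54 B=55 C=50 D=19 E=44] open={R2}
Step 4: reserve R3 D 7 -> on_hand[A=54 B=55 C=50 D=19 E=47] avail[A=54 B=55 C=50 D=12 E=44] open={R2,R3}
Step 5: cancel R3 -> on_hand[A=54 B=55 C=50 D=19 E=47] avail[A=54 B=55 C=50 D=19 E=44] open={R2}
Step 6: reserve R4 D 4 -> on_hand[A=54 B=55 C=50 D=19 E=47] avail[A=54 B=55 C=50 D=15 E=44] open={R2,R4}
Step 7: reserve R5 D 8 -> on_hand[A=54 B=55 C=50 D=19 E=47] avail[A=54 B=55 C=50 D=7 E=44] open={R2,R4,R5}
Step 8: reserve R6 E 7 -> on_hand[A=54 B=55 C=50 D=19 E=47] avail[A=54 B=55 C=50 D=7 E=37] open={R2,R4,R5,R6}
Step 9: commit R5 -> on_hand[A=54 B=55 C=50 D=11 E=47] avail[A=54 B=55 C=50 D=7 E=37] open={R2,R4,R6}
Step 10: reserve R7 C 4 -> on_hand[A=54 B=55 C=50 D=11 E=47] avail[A=54 B=55 C=46 D=7 E=37] open={R2,R4,R6,R7}
Step 11: cancel R4 -> on_hand[A=54 B=55 C=50 D=11 E=47] avail[A=54 B=55 C=46 D=11 E=37] open={R2,R6,R7}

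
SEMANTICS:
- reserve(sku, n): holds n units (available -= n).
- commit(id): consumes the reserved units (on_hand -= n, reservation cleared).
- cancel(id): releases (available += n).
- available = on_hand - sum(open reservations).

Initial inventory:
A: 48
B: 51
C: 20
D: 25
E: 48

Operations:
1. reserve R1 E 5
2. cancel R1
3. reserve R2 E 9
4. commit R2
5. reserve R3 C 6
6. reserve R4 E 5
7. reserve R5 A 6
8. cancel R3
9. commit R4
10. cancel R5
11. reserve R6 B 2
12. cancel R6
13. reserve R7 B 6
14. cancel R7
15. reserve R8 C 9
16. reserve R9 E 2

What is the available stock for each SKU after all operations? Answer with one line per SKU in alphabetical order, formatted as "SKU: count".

Step 1: reserve R1 E 5 -> on_hand[A=48 B=51 C=20 D=25 E=48] avail[A=48 B=51 C=20 D=25 E=43] open={R1}
Step 2: cancel R1 -> on_hand[A=48 B=51 C=20 D=25 E=48] avail[A=48 B=51 C=20 D=25 E=48] open={}
Step 3: reserve R2 E 9 -> on_hand[A=48 B=51 C=20 D=25 E=48] avail[A=48 B=51 C=20 D=25 E=39] open={R2}
Step 4: commit R2 -> on_hand[A=48 B=51 C=20 D=25 E=39] avail[A=48 B=51 C=20 D=25 E=39] open={}
Step 5: reserve R3 C 6 -> on_hand[A=48 B=51 C=20 D=25 E=39] avail[A=48 B=51 C=14 D=25 E=39] open={R3}
Step 6: reserve R4 E 5 -> on_hand[A=48 B=51 C=20 D=25 E=39] avail[A=48 B=51 C=14 D=25 E=34] open={R3,R4}
Step 7: reserve R5 A 6 -> on_hand[A=48 B=51 C=20 D=25 E=39] avail[A=42 B=51 C=14 D=25 E=34] open={R3,R4,R5}
Step 8: cancel R3 -> on_hand[A=48 B=51 C=20 D=25 E=39] avail[A=42 B=51 C=20 D=25 E=34] open={R4,R5}
Step 9: commit R4 -> on_hand[A=48 B=51 C=20 D=25 E=34] avail[A=42 B=51 C=20 D=25 E=34] open={R5}
Step 10: cancel R5 -> on_hand[A=48 B=51 C=20 D=25 E=34] avail[A=48 B=51 C=20 D=25 E=34] open={}
Step 11: reserve R6 B 2 -> on_hand[A=48 B=51 C=20 D=25 E=34] avail[A=48 B=49 C=20 D=25 E=34] open={R6}
Step 12: cancel R6 -> on_hand[A=48 B=51 C=20 D=25 E=34] avail[A=48 B=51 C=20 D=25 E=34] open={}
Step 13: reserve R7 B 6 -> on_hand[A=48 B=51 C=20 D=25 E=34] avail[A=48 B=45 C=20 D=25 E=34] open={R7}
Step 14: cancel R7 -> on_hand[A=48 B=51 C=20 D=25 E=34] avail[A=48 B=51 C=20 D=25 E=34] open={}
Step 15: reserve R8 C 9 -> on_hand[A=48 B=51 C=20 D=25 E=34] avail[A=48 B=51 C=11 D=25 E=34] open={R8}
Step 16: reserve R9 E 2 -> on_hand[A=48 B=51 C=20 D=25 E=34] avail[A=48 B=51 C=11 D=25 E=32] open={R8,R9}

Answer: A: 48
B: 51
C: 11
D: 25
E: 32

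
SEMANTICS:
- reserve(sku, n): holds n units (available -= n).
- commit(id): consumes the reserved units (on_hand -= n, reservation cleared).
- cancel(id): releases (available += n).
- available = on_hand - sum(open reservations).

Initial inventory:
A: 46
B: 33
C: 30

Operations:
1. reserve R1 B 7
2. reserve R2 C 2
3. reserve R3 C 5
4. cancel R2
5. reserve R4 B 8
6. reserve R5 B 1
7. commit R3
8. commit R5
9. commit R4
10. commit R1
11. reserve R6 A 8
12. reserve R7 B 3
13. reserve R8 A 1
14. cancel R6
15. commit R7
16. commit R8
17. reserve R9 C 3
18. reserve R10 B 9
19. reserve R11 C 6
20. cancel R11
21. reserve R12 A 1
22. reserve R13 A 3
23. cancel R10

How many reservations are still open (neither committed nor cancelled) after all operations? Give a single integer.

Answer: 3

Derivation:
Step 1: reserve R1 B 7 -> on_hand[A=46 B=33 C=30] avail[A=46 B=26 C=30] open={R1}
Step 2: reserve R2 C 2 -> on_hand[A=46 B=33 C=30] avail[A=46 B=26 C=28] open={R1,R2}
Step 3: reserve R3 C 5 -> on_hand[A=46 B=33 C=30] avail[A=46 B=26 C=23] open={R1,R2,R3}
Step 4: cancel R2 -> on_hand[A=46 B=33 C=30] avail[A=46 B=26 C=25] open={R1,R3}
Step 5: reserve R4 B 8 -> on_hand[A=46 B=33 C=30] avail[A=46 B=18 C=25] open={R1,R3,R4}
Step 6: reserve R5 B 1 -> on_hand[A=46 B=33 C=30] avail[A=46 B=17 C=25] open={R1,R3,R4,R5}
Step 7: commit R3 -> on_hand[A=46 B=33 C=25] avail[A=46 B=17 C=25] open={R1,R4,R5}
Step 8: commit R5 -> on_hand[A=46 B=32 C=25] avail[A=46 B=17 C=25] open={R1,R4}
Step 9: commit R4 -> on_hand[A=46 B=24 C=25] avail[A=46 B=17 C=25] open={R1}
Step 10: commit R1 -> on_hand[A=46 B=17 C=25] avail[A=46 B=17 C=25] open={}
Step 11: reserve R6 A 8 -> on_hand[A=46 B=17 C=25] avail[A=38 B=17 C=25] open={R6}
Step 12: reserve R7 B 3 -> on_hand[A=46 B=17 C=25] avail[A=38 B=14 C=25] open={R6,R7}
Step 13: reserve R8 A 1 -> on_hand[A=46 B=17 C=25] avail[A=37 B=14 C=25] open={R6,R7,R8}
Step 14: cancel R6 -> on_hand[A=46 B=17 C=25] avail[A=45 B=14 C=25] open={R7,R8}
Step 15: commit R7 -> on_hand[A=46 B=14 C=25] avail[A=45 B=14 C=25] open={R8}
Step 16: commit R8 -> on_hand[A=45 B=14 C=25] avail[A=45 B=14 C=25] open={}
Step 17: reserve R9 C 3 -> on_hand[A=45 B=14 C=25] avail[A=45 B=14 C=22] open={R9}
Step 18: reserve R10 B 9 -> on_hand[A=45 B=14 C=25] avail[A=45 B=5 C=22] open={R10,R9}
Step 19: reserve R11 C 6 -> on_hand[A=45 B=14 C=25] avail[A=45 B=5 C=16] open={R10,R11,R9}
Step 20: cancel R11 -> on_hand[A=45 B=14 C=25] avail[A=45 B=5 C=22] open={R10,R9}
Step 21: reserve R12 A 1 -> on_hand[A=45 B=14 C=25] avail[A=44 B=5 C=22] open={R10,R12,R9}
Step 22: reserve R13 A 3 -> on_hand[A=45 B=14 C=25] avail[A=41 B=5 C=22] open={R10,R12,R13,R9}
Step 23: cancel R10 -> on_hand[A=45 B=14 C=25] avail[A=41 B=14 C=22] open={R12,R13,R9}
Open reservations: ['R12', 'R13', 'R9'] -> 3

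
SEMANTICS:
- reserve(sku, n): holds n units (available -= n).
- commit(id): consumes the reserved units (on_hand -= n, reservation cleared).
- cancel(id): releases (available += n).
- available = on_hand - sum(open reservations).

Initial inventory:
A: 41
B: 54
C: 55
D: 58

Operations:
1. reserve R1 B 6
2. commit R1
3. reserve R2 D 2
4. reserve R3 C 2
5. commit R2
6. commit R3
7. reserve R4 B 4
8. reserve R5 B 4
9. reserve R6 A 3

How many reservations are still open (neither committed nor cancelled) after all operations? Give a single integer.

Step 1: reserve R1 B 6 -> on_hand[A=41 B=54 C=55 D=58] avail[A=41 B=48 C=55 D=58] open={R1}
Step 2: commit R1 -> on_hand[A=41 B=48 C=55 D=58] avail[A=41 B=48 C=55 D=58] open={}
Step 3: reserve R2 D 2 -> on_hand[A=41 B=48 C=55 D=58] avail[A=41 B=48 C=55 D=56] open={R2}
Step 4: reserve R3 C 2 -> on_hand[A=41 B=48 C=55 D=58] avail[A=41 B=48 C=53 D=56] open={R2,R3}
Step 5: commit R2 -> on_hand[A=41 B=48 C=55 D=56] avail[A=41 B=48 C=53 D=56] open={R3}
Step 6: commit R3 -> on_hand[A=41 B=48 C=53 D=56] avail[A=41 B=48 C=53 D=56] open={}
Step 7: reserve R4 B 4 -> on_hand[A=41 B=48 C=53 D=56] avail[A=41 B=44 C=53 D=56] open={R4}
Step 8: reserve R5 B 4 -> on_hand[A=41 B=48 C=53 D=56] avail[A=41 B=40 C=53 D=56] open={R4,R5}
Step 9: reserve R6 A 3 -> on_hand[A=41 B=48 C=53 D=56] avail[A=38 B=40 C=53 D=56] open={R4,R5,R6}
Open reservations: ['R4', 'R5', 'R6'] -> 3

Answer: 3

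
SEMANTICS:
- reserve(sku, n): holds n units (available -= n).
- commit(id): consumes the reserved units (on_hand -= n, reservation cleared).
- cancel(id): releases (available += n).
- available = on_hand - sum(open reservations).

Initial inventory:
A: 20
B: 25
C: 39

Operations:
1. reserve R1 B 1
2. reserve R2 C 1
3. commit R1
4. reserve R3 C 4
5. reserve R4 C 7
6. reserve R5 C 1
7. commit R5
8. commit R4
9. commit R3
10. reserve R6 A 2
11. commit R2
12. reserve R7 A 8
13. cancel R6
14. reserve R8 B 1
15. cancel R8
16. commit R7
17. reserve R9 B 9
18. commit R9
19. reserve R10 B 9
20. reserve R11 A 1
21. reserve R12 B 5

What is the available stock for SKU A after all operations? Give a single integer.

Step 1: reserve R1 B 1 -> on_hand[A=20 B=25 C=39] avail[A=20 B=24 C=39] open={R1}
Step 2: reserve R2 C 1 -> on_hand[A=20 B=25 C=39] avail[A=20 B=24 C=38] open={R1,R2}
Step 3: commit R1 -> on_hand[A=20 B=24 C=39] avail[A=20 B=24 C=38] open={R2}
Step 4: reserve R3 C 4 -> on_hand[A=20 B=24 C=39] avail[A=20 B=24 C=34] open={R2,R3}
Step 5: reserve R4 C 7 -> on_hand[A=20 B=24 C=39] avail[A=20 B=24 C=27] open={R2,R3,R4}
Step 6: reserve R5 C 1 -> on_hand[A=20 B=24 C=39] avail[A=20 B=24 C=26] open={R2,R3,R4,R5}
Step 7: commit R5 -> on_hand[A=20 B=24 C=38] avail[A=20 B=24 C=26] open={R2,R3,R4}
Step 8: commit R4 -> on_hand[A=20 B=24 C=31] avail[A=20 B=24 C=26] open={R2,R3}
Step 9: commit R3 -> on_hand[A=20 B=24 C=27] avail[A=20 B=24 C=26] open={R2}
Step 10: reserve R6 A 2 -> on_hand[A=20 B=24 C=27] avail[A=18 B=24 C=26] open={R2,R6}
Step 11: commit R2 -> on_hand[A=20 B=24 C=26] avail[A=18 B=24 C=26] open={R6}
Step 12: reserve R7 A 8 -> on_hand[A=20 B=24 C=26] avail[A=10 B=24 C=26] open={R6,R7}
Step 13: cancel R6 -> on_hand[A=20 B=24 C=26] avail[A=12 B=24 C=26] open={R7}
Step 14: reserve R8 B 1 -> on_hand[A=20 B=24 C=26] avail[A=12 B=23 C=26] open={R7,R8}
Step 15: cancel R8 -> on_hand[A=20 B=24 C=26] avail[A=12 B=24 C=26] open={R7}
Step 16: commit R7 -> on_hand[A=12 B=24 C=26] avail[A=12 B=24 C=26] open={}
Step 17: reserve R9 B 9 -> on_hand[A=12 B=24 C=26] avail[A=12 B=15 C=26] open={R9}
Step 18: commit R9 -> on_hand[A=12 B=15 C=26] avail[A=12 B=15 C=26] open={}
Step 19: reserve R10 B 9 -> on_hand[A=12 B=15 C=26] avail[A=12 B=6 C=26] open={R10}
Step 20: reserve R11 A 1 -> on_hand[A=12 B=15 C=26] avail[A=11 B=6 C=26] open={R10,R11}
Step 21: reserve R12 B 5 -> on_hand[A=12 B=15 C=26] avail[A=11 B=1 C=26] open={R10,R11,R12}
Final available[A] = 11

Answer: 11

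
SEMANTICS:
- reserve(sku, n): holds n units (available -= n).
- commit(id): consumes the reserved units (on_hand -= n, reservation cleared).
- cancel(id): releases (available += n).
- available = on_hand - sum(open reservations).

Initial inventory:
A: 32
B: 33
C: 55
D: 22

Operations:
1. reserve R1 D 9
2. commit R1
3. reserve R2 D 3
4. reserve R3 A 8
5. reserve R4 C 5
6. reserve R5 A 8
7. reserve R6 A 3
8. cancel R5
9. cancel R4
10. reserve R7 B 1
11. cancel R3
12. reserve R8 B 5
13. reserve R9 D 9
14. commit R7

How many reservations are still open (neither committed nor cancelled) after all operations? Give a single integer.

Step 1: reserve R1 D 9 -> on_hand[A=32 B=33 C=55 D=22] avail[A=32 B=33 C=55 D=13] open={R1}
Step 2: commit R1 -> on_hand[A=32 B=33 C=55 D=13] avail[A=32 B=33 C=55 D=13] open={}
Step 3: reserve R2 D 3 -> on_hand[A=32 B=33 C=55 D=13] avail[A=32 B=33 C=55 D=10] open={R2}
Step 4: reserve R3 A 8 -> on_hand[A=32 B=33 C=55 D=13] avail[A=24 B=33 C=55 D=10] open={R2,R3}
Step 5: reserve R4 C 5 -> on_hand[A=32 B=33 C=55 D=13] avail[A=24 B=33 C=50 D=10] open={R2,R3,R4}
Step 6: reserve R5 A 8 -> on_hand[A=32 B=33 C=55 D=13] avail[A=16 B=33 C=50 D=10] open={R2,R3,R4,R5}
Step 7: reserve R6 A 3 -> on_hand[A=32 B=33 C=55 D=13] avail[A=13 B=33 C=50 D=10] open={R2,R3,R4,R5,R6}
Step 8: cancel R5 -> on_hand[A=32 B=33 C=55 D=13] avail[A=21 B=33 C=50 D=10] open={R2,R3,R4,R6}
Step 9: cancel R4 -> on_hand[A=32 B=33 C=55 D=13] avail[A=21 B=33 C=55 D=10] open={R2,R3,R6}
Step 10: reserve R7 B 1 -> on_hand[A=32 B=33 C=55 D=13] avail[A=21 B=32 C=55 D=10] open={R2,R3,R6,R7}
Step 11: cancel R3 -> on_hand[A=32 B=33 C=55 D=13] avail[A=29 B=32 C=55 D=10] open={R2,R6,R7}
Step 12: reserve R8 B 5 -> on_hand[A=32 B=33 C=55 D=13] avail[A=29 B=27 C=55 D=10] open={R2,R6,R7,R8}
Step 13: reserve R9 D 9 -> on_hand[A=32 B=33 C=55 D=13] avail[A=29 B=27 C=55 D=1] open={R2,R6,R7,R8,R9}
Step 14: commit R7 -> on_hand[A=32 B=32 C=55 D=13] avail[A=29 B=27 C=55 D=1] open={R2,R6,R8,R9}
Open reservations: ['R2', 'R6', 'R8', 'R9'] -> 4

Answer: 4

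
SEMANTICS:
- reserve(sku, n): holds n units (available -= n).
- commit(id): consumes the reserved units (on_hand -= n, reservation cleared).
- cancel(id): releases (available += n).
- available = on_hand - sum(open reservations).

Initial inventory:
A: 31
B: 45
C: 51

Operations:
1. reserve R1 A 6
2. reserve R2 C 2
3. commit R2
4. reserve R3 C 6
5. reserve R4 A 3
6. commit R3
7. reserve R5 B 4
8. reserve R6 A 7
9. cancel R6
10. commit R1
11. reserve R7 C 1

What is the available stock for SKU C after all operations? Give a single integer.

Answer: 42

Derivation:
Step 1: reserve R1 A 6 -> on_hand[A=31 B=45 C=51] avail[A=25 B=45 C=51] open={R1}
Step 2: reserve R2 C 2 -> on_hand[A=31 B=45 C=51] avail[A=25 B=45 C=49] open={R1,R2}
Step 3: commit R2 -> on_hand[A=31 B=45 C=49] avail[A=25 B=45 C=49] open={R1}
Step 4: reserve R3 C 6 -> on_hand[A=31 B=45 C=49] avail[A=25 B=45 C=43] open={R1,R3}
Step 5: reserve R4 A 3 -> on_hand[A=31 B=45 C=49] avail[A=22 B=45 C=43] open={R1,R3,R4}
Step 6: commit R3 -> on_hand[A=31 B=45 C=43] avail[A=22 B=45 C=43] open={R1,R4}
Step 7: reserve R5 B 4 -> on_hand[A=31 B=45 C=43] avail[A=22 B=41 C=43] open={R1,R4,R5}
Step 8: reserve R6 A 7 -> on_hand[A=31 B=45 C=43] avail[A=15 B=41 C=43] open={R1,R4,R5,R6}
Step 9: cancel R6 -> on_hand[A=31 B=45 C=43] avail[A=22 B=41 C=43] open={R1,R4,R5}
Step 10: commit R1 -> on_hand[A=25 B=45 C=43] avail[A=22 B=41 C=43] open={R4,R5}
Step 11: reserve R7 C 1 -> on_hand[A=25 B=45 C=43] avail[A=22 B=41 C=42] open={R4,R5,R7}
Final available[C] = 42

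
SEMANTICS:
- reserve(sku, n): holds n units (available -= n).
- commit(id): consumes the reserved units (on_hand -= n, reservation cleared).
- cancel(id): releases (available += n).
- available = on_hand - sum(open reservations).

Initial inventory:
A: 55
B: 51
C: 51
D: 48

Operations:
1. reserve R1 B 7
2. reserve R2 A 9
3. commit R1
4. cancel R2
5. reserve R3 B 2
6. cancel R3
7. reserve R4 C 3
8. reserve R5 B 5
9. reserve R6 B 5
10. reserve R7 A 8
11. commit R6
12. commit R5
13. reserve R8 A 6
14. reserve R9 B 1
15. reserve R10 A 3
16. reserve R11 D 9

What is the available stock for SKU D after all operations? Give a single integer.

Step 1: reserve R1 B 7 -> on_hand[A=55 B=51 C=51 D=48] avail[A=55 B=44 C=51 D=48] open={R1}
Step 2: reserve R2 A 9 -> on_hand[A=55 B=51 C=51 D=48] avail[A=46 B=44 C=51 D=48] open={R1,R2}
Step 3: commit R1 -> on_hand[A=55 B=44 C=51 D=48] avail[A=46 B=44 C=51 D=48] open={R2}
Step 4: cancel R2 -> on_hand[A=55 B=44 C=51 D=48] avail[A=55 B=44 C=51 D=48] open={}
Step 5: reserve R3 B 2 -> on_hand[A=55 B=44 C=51 D=48] avail[A=55 B=42 C=51 D=48] open={R3}
Step 6: cancel R3 -> on_hand[A=55 B=44 C=51 D=48] avail[A=55 B=44 C=51 D=48] open={}
Step 7: reserve R4 C 3 -> on_hand[A=55 B=44 C=51 D=48] avail[A=55 B=44 C=48 D=48] open={R4}
Step 8: reserve R5 B 5 -> on_hand[A=55 B=44 C=51 D=48] avail[A=55 B=39 C=48 D=48] open={R4,R5}
Step 9: reserve R6 B 5 -> on_hand[A=55 B=44 C=51 D=48] avail[A=55 B=34 C=48 D=48] open={R4,R5,R6}
Step 10: reserve R7 A 8 -> on_hand[A=55 B=44 C=51 D=48] avail[A=47 B=34 C=48 D=48] open={R4,R5,R6,R7}
Step 11: commit R6 -> on_hand[A=55 B=39 C=51 D=48] avail[A=47 B=34 C=48 D=48] open={R4,R5,R7}
Step 12: commit R5 -> on_hand[A=55 B=34 C=51 D=48] avail[A=47 B=34 C=48 D=48] open={R4,R7}
Step 13: reserve R8 A 6 -> on_hand[A=55 B=34 C=51 D=48] avail[A=41 B=34 C=48 D=48] open={R4,R7,R8}
Step 14: reserve R9 B 1 -> on_hand[A=55 B=34 C=51 D=48] avail[A=41 B=33 C=48 D=48] open={R4,R7,R8,R9}
Step 15: reserve R10 A 3 -> on_hand[A=55 B=34 C=51 D=48] avail[A=38 B=33 C=48 D=48] open={R10,R4,R7,R8,R9}
Step 16: reserve R11 D 9 -> on_hand[A=55 B=34 C=51 D=48] avail[A=38 B=33 C=48 D=39] open={R10,R11,R4,R7,R8,R9}
Final available[D] = 39

Answer: 39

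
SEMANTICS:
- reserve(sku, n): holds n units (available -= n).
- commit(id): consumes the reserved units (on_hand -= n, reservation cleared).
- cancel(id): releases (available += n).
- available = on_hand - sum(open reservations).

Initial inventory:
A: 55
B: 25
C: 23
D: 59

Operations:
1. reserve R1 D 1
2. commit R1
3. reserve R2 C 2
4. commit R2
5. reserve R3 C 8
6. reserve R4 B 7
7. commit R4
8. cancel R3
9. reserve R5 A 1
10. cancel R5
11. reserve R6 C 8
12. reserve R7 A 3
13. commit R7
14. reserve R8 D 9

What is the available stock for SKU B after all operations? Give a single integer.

Answer: 18

Derivation:
Step 1: reserve R1 D 1 -> on_hand[A=55 B=25 C=23 D=59] avail[A=55 B=25 C=23 D=58] open={R1}
Step 2: commit R1 -> on_hand[A=55 B=25 C=23 D=58] avail[A=55 B=25 C=23 D=58] open={}
Step 3: reserve R2 C 2 -> on_hand[A=55 B=25 C=23 D=58] avail[A=55 B=25 C=21 D=58] open={R2}
Step 4: commit R2 -> on_hand[A=55 B=25 C=21 D=58] avail[A=55 B=25 C=21 D=58] open={}
Step 5: reserve R3 C 8 -> on_hand[A=55 B=25 C=21 D=58] avail[A=55 B=25 C=13 D=58] open={R3}
Step 6: reserve R4 B 7 -> on_hand[A=55 B=25 C=21 D=58] avail[A=55 B=18 C=13 D=58] open={R3,R4}
Step 7: commit R4 -> on_hand[A=55 B=18 C=21 D=58] avail[A=55 B=18 C=13 D=58] open={R3}
Step 8: cancel R3 -> on_hand[A=55 B=18 C=21 D=58] avail[A=55 B=18 C=21 D=58] open={}
Step 9: reserve R5 A 1 -> on_hand[A=55 B=18 C=21 D=58] avail[A=54 B=18 C=21 D=58] open={R5}
Step 10: cancel R5 -> on_hand[A=55 B=18 C=21 D=58] avail[A=55 B=18 C=21 D=58] open={}
Step 11: reserve R6 C 8 -> on_hand[A=55 B=18 C=21 D=58] avail[A=55 B=18 C=13 D=58] open={R6}
Step 12: reserve R7 A 3 -> on_hand[A=55 B=18 C=21 D=58] avail[A=52 B=18 C=13 D=58] open={R6,R7}
Step 13: commit R7 -> on_hand[A=52 B=18 C=21 D=58] avail[A=52 B=18 C=13 D=58] open={R6}
Step 14: reserve R8 D 9 -> on_hand[A=52 B=18 C=21 D=58] avail[A=52 B=18 C=13 D=49] open={R6,R8}
Final available[B] = 18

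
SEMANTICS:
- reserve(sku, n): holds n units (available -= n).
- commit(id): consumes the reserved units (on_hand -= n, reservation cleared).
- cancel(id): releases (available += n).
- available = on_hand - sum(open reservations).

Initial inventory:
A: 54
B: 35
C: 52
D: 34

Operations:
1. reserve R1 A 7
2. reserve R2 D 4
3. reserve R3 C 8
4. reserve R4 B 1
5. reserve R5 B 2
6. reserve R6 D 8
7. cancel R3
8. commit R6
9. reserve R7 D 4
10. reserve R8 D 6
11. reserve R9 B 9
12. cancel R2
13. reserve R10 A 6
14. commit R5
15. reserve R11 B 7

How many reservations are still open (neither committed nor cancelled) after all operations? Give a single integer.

Step 1: reserve R1 A 7 -> on_hand[A=54 B=35 C=52 D=34] avail[A=47 B=35 C=52 D=34] open={R1}
Step 2: reserve R2 D 4 -> on_hand[A=54 B=35 C=52 D=34] avail[A=47 B=35 C=52 D=30] open={R1,R2}
Step 3: reserve R3 C 8 -> on_hand[A=54 B=35 C=52 D=34] avail[A=47 B=35 C=44 D=30] open={R1,R2,R3}
Step 4: reserve R4 B 1 -> on_hand[A=54 B=35 C=52 D=34] avail[A=47 B=34 C=44 D=30] open={R1,R2,R3,R4}
Step 5: reserve R5 B 2 -> on_hand[A=54 B=35 C=52 D=34] avail[A=47 B=32 C=44 D=30] open={R1,R2,R3,R4,R5}
Step 6: reserve R6 D 8 -> on_hand[A=54 B=35 C=52 D=34] avail[A=47 B=32 C=44 D=22] open={R1,R2,R3,R4,R5,R6}
Step 7: cancel R3 -> on_hand[A=54 B=35 C=52 D=34] avail[A=47 B=32 C=52 D=22] open={R1,R2,R4,R5,R6}
Step 8: commit R6 -> on_hand[A=54 B=35 C=52 D=26] avail[A=47 B=32 C=52 D=22] open={R1,R2,R4,R5}
Step 9: reserve R7 D 4 -> on_hand[A=54 B=35 C=52 D=26] avail[A=47 B=32 C=52 D=18] open={R1,R2,R4,R5,R7}
Step 10: reserve R8 D 6 -> on_hand[A=54 B=35 C=52 D=26] avail[A=47 B=32 C=52 D=12] open={R1,R2,R4,R5,R7,R8}
Step 11: reserve R9 B 9 -> on_hand[A=54 B=35 C=52 D=26] avail[A=47 B=23 C=52 D=12] open={R1,R2,R4,R5,R7,R8,R9}
Step 12: cancel R2 -> on_hand[A=54 B=35 C=52 D=26] avail[A=47 B=23 C=52 D=16] open={R1,R4,R5,R7,R8,R9}
Step 13: reserve R10 A 6 -> on_hand[A=54 B=35 C=52 D=26] avail[A=41 B=23 C=52 D=16] open={R1,R10,R4,R5,R7,R8,R9}
Step 14: commit R5 -> on_hand[A=54 B=33 C=52 D=26] avail[A=41 B=23 C=52 D=16] open={R1,R10,R4,R7,R8,R9}
Step 15: reserve R11 B 7 -> on_hand[A=54 B=33 C=52 D=26] avail[A=41 B=16 C=52 D=16] open={R1,R10,R11,R4,R7,R8,R9}
Open reservations: ['R1', 'R10', 'R11', 'R4', 'R7', 'R8', 'R9'] -> 7

Answer: 7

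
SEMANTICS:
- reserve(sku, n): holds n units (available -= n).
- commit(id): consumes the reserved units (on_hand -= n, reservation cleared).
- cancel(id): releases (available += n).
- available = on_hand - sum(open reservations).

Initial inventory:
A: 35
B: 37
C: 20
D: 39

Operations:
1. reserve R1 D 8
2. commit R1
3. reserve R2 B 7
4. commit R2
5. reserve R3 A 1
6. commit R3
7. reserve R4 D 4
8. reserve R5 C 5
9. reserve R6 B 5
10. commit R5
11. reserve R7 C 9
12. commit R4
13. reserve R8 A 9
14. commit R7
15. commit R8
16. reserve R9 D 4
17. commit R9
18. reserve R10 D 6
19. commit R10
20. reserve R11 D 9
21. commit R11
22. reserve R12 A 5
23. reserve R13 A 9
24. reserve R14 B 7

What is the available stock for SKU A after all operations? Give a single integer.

Answer: 11

Derivation:
Step 1: reserve R1 D 8 -> on_hand[A=35 B=37 C=20 D=39] avail[A=35 B=37 C=20 D=31] open={R1}
Step 2: commit R1 -> on_hand[A=35 B=37 C=20 D=31] avail[A=35 B=37 C=20 D=31] open={}
Step 3: reserve R2 B 7 -> on_hand[A=35 B=37 C=20 D=31] avail[A=35 B=30 C=20 D=31] open={R2}
Step 4: commit R2 -> on_hand[A=35 B=30 C=20 D=31] avail[A=35 B=30 C=20 D=31] open={}
Step 5: reserve R3 A 1 -> on_hand[A=35 B=30 C=20 D=31] avail[A=34 B=30 C=20 D=31] open={R3}
Step 6: commit R3 -> on_hand[A=34 B=30 C=20 D=31] avail[A=34 B=30 C=20 D=31] open={}
Step 7: reserve R4 D 4 -> on_hand[A=34 B=30 C=20 D=31] avail[A=34 B=30 C=20 D=27] open={R4}
Step 8: reserve R5 C 5 -> on_hand[A=34 B=30 C=20 D=31] avail[A=34 B=30 C=15 D=27] open={R4,R5}
Step 9: reserve R6 B 5 -> on_hand[A=34 B=30 C=20 D=31] avail[A=34 B=25 C=15 D=27] open={R4,R5,R6}
Step 10: commit R5 -> on_hand[A=34 B=30 C=15 D=31] avail[A=34 B=25 C=15 D=27] open={R4,R6}
Step 11: reserve R7 C 9 -> on_hand[A=34 B=30 C=15 D=31] avail[A=34 B=25 C=6 D=27] open={R4,R6,R7}
Step 12: commit R4 -> on_hand[A=34 B=30 C=15 D=27] avail[A=34 B=25 C=6 D=27] open={R6,R7}
Step 13: reserve R8 A 9 -> on_hand[A=34 B=30 C=15 D=27] avail[A=25 B=25 C=6 D=27] open={R6,R7,R8}
Step 14: commit R7 -> on_hand[A=34 B=30 C=6 D=27] avail[A=25 B=25 C=6 D=27] open={R6,R8}
Step 15: commit R8 -> on_hand[A=25 B=30 C=6 D=27] avail[A=25 B=25 C=6 D=27] open={R6}
Step 16: reserve R9 D 4 -> on_hand[A=25 B=30 C=6 D=27] avail[A=25 B=25 C=6 D=23] open={R6,R9}
Step 17: commit R9 -> on_hand[A=25 B=30 C=6 D=23] avail[A=25 B=25 C=6 D=23] open={R6}
Step 18: reserve R10 D 6 -> on_hand[A=25 B=30 C=6 D=23] avail[A=25 B=25 C=6 D=17] open={R10,R6}
Step 19: commit R10 -> on_hand[A=25 B=30 C=6 D=17] avail[A=25 B=25 C=6 D=17] open={R6}
Step 20: reserve R11 D 9 -> on_hand[A=25 B=30 C=6 D=17] avail[A=25 B=25 C=6 D=8] open={R11,R6}
Step 21: commit R11 -> on_hand[A=25 B=30 C=6 D=8] avail[A=25 B=25 C=6 D=8] open={R6}
Step 22: reserve R12 A 5 -> on_hand[A=25 B=30 C=6 D=8] avail[A=20 B=25 C=6 D=8] open={R12,R6}
Step 23: reserve R13 A 9 -> on_hand[A=25 B=30 C=6 D=8] avail[A=11 B=25 C=6 D=8] open={R12,R13,R6}
Step 24: reserve R14 B 7 -> on_hand[A=25 B=30 C=6 D=8] avail[A=11 B=18 C=6 D=8] open={R12,R13,R14,R6}
Final available[A] = 11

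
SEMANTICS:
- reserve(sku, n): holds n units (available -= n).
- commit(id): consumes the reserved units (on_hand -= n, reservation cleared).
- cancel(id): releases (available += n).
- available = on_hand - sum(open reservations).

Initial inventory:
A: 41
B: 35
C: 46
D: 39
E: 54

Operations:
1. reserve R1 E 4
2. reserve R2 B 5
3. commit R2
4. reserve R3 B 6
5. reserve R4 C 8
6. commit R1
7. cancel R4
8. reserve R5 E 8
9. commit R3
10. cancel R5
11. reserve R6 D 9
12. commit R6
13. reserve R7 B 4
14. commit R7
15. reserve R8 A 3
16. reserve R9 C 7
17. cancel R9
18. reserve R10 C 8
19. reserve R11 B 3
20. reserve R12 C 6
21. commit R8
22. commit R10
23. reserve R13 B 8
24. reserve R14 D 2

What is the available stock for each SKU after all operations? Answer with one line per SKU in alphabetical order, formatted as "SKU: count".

Step 1: reserve R1 E 4 -> on_hand[A=41 B=35 C=46 D=39 E=54] avail[A=41 B=35 C=46 D=39 E=50] open={R1}
Step 2: reserve R2 B 5 -> on_hand[A=41 B=35 C=46 D=39 E=54] avail[A=41 B=30 C=46 D=39 E=50] open={R1,R2}
Step 3: commit R2 -> on_hand[A=41 B=30 C=46 D=39 E=54] avail[A=41 B=30 C=46 D=39 E=50] open={R1}
Step 4: reserve R3 B 6 -> on_hand[A=41 B=30 C=46 D=39 E=54] avail[A=41 B=24 C=46 D=39 E=50] open={R1,R3}
Step 5: reserve R4 C 8 -> on_hand[A=41 B=30 C=46 D=39 E=54] avail[A=41 B=24 C=38 D=39 E=50] open={R1,R3,R4}
Step 6: commit R1 -> on_hand[A=41 B=30 C=46 D=39 E=50] avail[A=41 B=24 C=38 D=39 E=50] open={R3,R4}
Step 7: cancel R4 -> on_hand[A=41 B=30 C=46 D=39 E=50] avail[A=41 B=24 C=46 D=39 E=50] open={R3}
Step 8: reserve R5 E 8 -> on_hand[A=41 B=30 C=46 D=39 E=50] avail[A=41 B=24 C=46 D=39 E=42] open={R3,R5}
Step 9: commit R3 -> on_hand[A=41 B=24 C=46 D=39 E=50] avail[A=41 B=24 C=46 D=39 E=42] open={R5}
Step 10: cancel R5 -> on_hand[A=41 B=24 C=46 D=39 E=50] avail[A=41 B=24 C=46 D=39 E=50] open={}
Step 11: reserve R6 D 9 -> on_hand[A=41 B=24 C=46 D=39 E=50] avail[A=41 B=24 C=46 D=30 E=50] open={R6}
Step 12: commit R6 -> on_hand[A=41 B=24 C=46 D=30 E=50] avail[A=41 B=24 C=46 D=30 E=50] open={}
Step 13: reserve R7 B 4 -> on_hand[A=41 B=24 C=46 D=30 E=50] avail[A=41 B=20 C=46 D=30 E=50] open={R7}
Step 14: commit R7 -> on_hand[A=41 B=20 C=46 D=30 E=50] avail[A=41 B=20 C=46 D=30 E=50] open={}
Step 15: reserve R8 A 3 -> on_hand[A=41 B=20 C=46 D=30 E=50] avail[A=38 B=20 C=46 D=30 E=50] open={R8}
Step 16: reserve R9 C 7 -> on_hand[A=41 B=20 C=46 D=30 E=50] avail[A=38 B=20 C=39 D=30 E=50] open={R8,R9}
Step 17: cancel R9 -> on_hand[A=41 B=20 C=46 D=30 E=50] avail[A=38 B=20 C=46 D=30 E=50] open={R8}
Step 18: reserve R10 C 8 -> on_hand[A=41 B=20 C=46 D=30 E=50] avail[A=38 B=20 C=38 D=30 E=50] open={R10,R8}
Step 19: reserve R11 B 3 -> on_hand[A=41 B=20 C=46 D=30 E=50] avail[A=38 B=17 C=38 D=30 E=50] open={R10,R11,R8}
Step 20: reserve R12 C 6 -> on_hand[A=41 B=20 C=46 D=30 E=50] avail[A=38 B=17 C=32 D=30 E=50] open={R10,R11,R12,R8}
Step 21: commit R8 -> on_hand[A=38 B=20 C=46 D=30 E=50] avail[A=38 B=17 C=32 D=30 E=50] open={R10,R11,R12}
Step 22: commit R10 -> on_hand[A=38 B=20 C=38 D=30 E=50] avail[A=38 B=17 C=32 D=30 E=50] open={R11,R12}
Step 23: reserve R13 B 8 -> on_hand[A=38 B=20 C=38 D=30 E=50] avail[A=38 B=9 C=32 D=30 E=50] open={R11,R12,R13}
Step 24: reserve R14 D 2 -> on_hand[A=38 B=20 C=38 D=30 E=50] avail[A=38 B=9 C=32 D=28 E=50] open={R11,R12,R13,R14}

Answer: A: 38
B: 9
C: 32
D: 28
E: 50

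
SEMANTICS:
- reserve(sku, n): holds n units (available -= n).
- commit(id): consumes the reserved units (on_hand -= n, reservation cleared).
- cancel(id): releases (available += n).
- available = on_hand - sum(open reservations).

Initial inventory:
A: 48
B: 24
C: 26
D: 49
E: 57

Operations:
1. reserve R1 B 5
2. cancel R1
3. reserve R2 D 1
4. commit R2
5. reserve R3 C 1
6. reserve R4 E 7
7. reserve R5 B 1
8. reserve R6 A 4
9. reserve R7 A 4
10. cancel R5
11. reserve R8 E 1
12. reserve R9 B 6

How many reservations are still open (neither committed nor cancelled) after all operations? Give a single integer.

Answer: 6

Derivation:
Step 1: reserve R1 B 5 -> on_hand[A=48 B=24 C=26 D=49 E=57] avail[A=48 B=19 C=26 D=49 E=57] open={R1}
Step 2: cancel R1 -> on_hand[A=48 B=24 C=26 D=49 E=57] avail[A=48 B=24 C=26 D=49 E=57] open={}
Step 3: reserve R2 D 1 -> on_hand[A=48 B=24 C=26 D=49 E=57] avail[A=48 B=24 C=26 D=48 E=57] open={R2}
Step 4: commit R2 -> on_hand[A=48 B=24 C=26 D=48 E=57] avail[A=48 B=24 C=26 D=48 E=57] open={}
Step 5: reserve R3 C 1 -> on_hand[A=48 B=24 C=26 D=48 E=57] avail[A=48 B=24 C=25 D=48 E=57] open={R3}
Step 6: reserve R4 E 7 -> on_hand[A=48 B=24 C=26 D=48 E=57] avail[A=48 B=24 C=25 D=48 E=50] open={R3,R4}
Step 7: reserve R5 B 1 -> on_hand[A=48 B=24 C=26 D=48 E=57] avail[A=48 B=23 C=25 D=48 E=50] open={R3,R4,R5}
Step 8: reserve R6 A 4 -> on_hand[A=48 B=24 C=26 D=48 E=57] avail[A=44 B=23 C=25 D=48 E=50] open={R3,R4,R5,R6}
Step 9: reserve R7 A 4 -> on_hand[A=48 B=24 C=26 D=48 E=57] avail[A=40 B=23 C=25 D=48 E=50] open={R3,R4,R5,R6,R7}
Step 10: cancel R5 -> on_hand[A=48 B=24 C=26 D=48 E=57] avail[A=40 B=24 C=25 D=48 E=50] open={R3,R4,R6,R7}
Step 11: reserve R8 E 1 -> on_hand[A=48 B=24 C=26 D=48 E=57] avail[A=40 B=24 C=25 D=48 E=49] open={R3,R4,R6,R7,R8}
Step 12: reserve R9 B 6 -> on_hand[A=48 B=24 C=26 D=48 E=57] avail[A=40 B=18 C=25 D=48 E=49] open={R3,R4,R6,R7,R8,R9}
Open reservations: ['R3', 'R4', 'R6', 'R7', 'R8', 'R9'] -> 6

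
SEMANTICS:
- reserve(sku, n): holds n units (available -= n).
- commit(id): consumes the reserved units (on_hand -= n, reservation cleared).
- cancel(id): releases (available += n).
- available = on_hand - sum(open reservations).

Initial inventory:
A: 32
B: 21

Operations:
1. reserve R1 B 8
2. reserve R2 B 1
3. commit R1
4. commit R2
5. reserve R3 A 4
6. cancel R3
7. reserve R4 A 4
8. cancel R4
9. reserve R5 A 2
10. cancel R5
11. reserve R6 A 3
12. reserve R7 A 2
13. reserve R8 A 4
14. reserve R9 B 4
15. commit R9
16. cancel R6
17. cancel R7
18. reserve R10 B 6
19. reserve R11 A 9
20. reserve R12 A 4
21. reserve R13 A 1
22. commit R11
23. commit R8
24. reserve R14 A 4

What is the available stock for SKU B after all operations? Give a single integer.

Step 1: reserve R1 B 8 -> on_hand[A=32 B=21] avail[A=32 B=13] open={R1}
Step 2: reserve R2 B 1 -> on_hand[A=32 B=21] avail[A=32 B=12] open={R1,R2}
Step 3: commit R1 -> on_hand[A=32 B=13] avail[A=32 B=12] open={R2}
Step 4: commit R2 -> on_hand[A=32 B=12] avail[A=32 B=12] open={}
Step 5: reserve R3 A 4 -> on_hand[A=32 B=12] avail[A=28 B=12] open={R3}
Step 6: cancel R3 -> on_hand[A=32 B=12] avail[A=32 B=12] open={}
Step 7: reserve R4 A 4 -> on_hand[A=32 B=12] avail[A=28 B=12] open={R4}
Step 8: cancel R4 -> on_hand[A=32 B=12] avail[A=32 B=12] open={}
Step 9: reserve R5 A 2 -> on_hand[A=32 B=12] avail[A=30 B=12] open={R5}
Step 10: cancel R5 -> on_hand[A=32 B=12] avail[A=32 B=12] open={}
Step 11: reserve R6 A 3 -> on_hand[A=32 B=12] avail[A=29 B=12] open={R6}
Step 12: reserve R7 A 2 -> on_hand[A=32 B=12] avail[A=27 B=12] open={R6,R7}
Step 13: reserve R8 A 4 -> on_hand[A=32 B=12] avail[A=23 B=12] open={R6,R7,R8}
Step 14: reserve R9 B 4 -> on_hand[A=32 B=12] avail[A=23 B=8] open={R6,R7,R8,R9}
Step 15: commit R9 -> on_hand[A=32 B=8] avail[A=23 B=8] open={R6,R7,R8}
Step 16: cancel R6 -> on_hand[A=32 B=8] avail[A=26 B=8] open={R7,R8}
Step 17: cancel R7 -> on_hand[A=32 B=8] avail[A=28 B=8] open={R8}
Step 18: reserve R10 B 6 -> on_hand[A=32 B=8] avail[A=28 B=2] open={R10,R8}
Step 19: reserve R11 A 9 -> on_hand[A=32 B=8] avail[A=19 B=2] open={R10,R11,R8}
Step 20: reserve R12 A 4 -> on_hand[A=32 B=8] avail[A=15 B=2] open={R10,R11,R12,R8}
Step 21: reserve R13 A 1 -> on_hand[A=32 B=8] avail[A=14 B=2] open={R10,R11,R12,R13,R8}
Step 22: commit R11 -> on_hand[A=23 B=8] avail[A=14 B=2] open={R10,R12,R13,R8}
Step 23: commit R8 -> on_hand[A=19 B=8] avail[A=14 B=2] open={R10,R12,R13}
Step 24: reserve R14 A 4 -> on_hand[A=19 B=8] avail[A=10 B=2] open={R10,R12,R13,R14}
Final available[B] = 2

Answer: 2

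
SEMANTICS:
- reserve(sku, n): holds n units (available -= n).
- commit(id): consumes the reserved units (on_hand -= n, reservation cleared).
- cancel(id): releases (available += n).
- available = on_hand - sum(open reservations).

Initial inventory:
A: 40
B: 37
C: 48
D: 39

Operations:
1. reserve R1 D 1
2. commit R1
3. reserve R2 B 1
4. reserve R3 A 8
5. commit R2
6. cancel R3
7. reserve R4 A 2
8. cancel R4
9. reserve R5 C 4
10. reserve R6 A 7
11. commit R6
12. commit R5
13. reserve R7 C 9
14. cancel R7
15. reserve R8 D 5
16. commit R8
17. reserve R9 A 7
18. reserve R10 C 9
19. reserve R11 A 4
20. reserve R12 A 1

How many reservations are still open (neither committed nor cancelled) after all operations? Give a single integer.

Answer: 4

Derivation:
Step 1: reserve R1 D 1 -> on_hand[A=40 B=37 C=48 D=39] avail[A=40 B=37 C=48 D=38] open={R1}
Step 2: commit R1 -> on_hand[A=40 B=37 C=48 D=38] avail[A=40 B=37 C=48 D=38] open={}
Step 3: reserve R2 B 1 -> on_hand[A=40 B=37 C=48 D=38] avail[A=40 B=36 C=48 D=38] open={R2}
Step 4: reserve R3 A 8 -> on_hand[A=40 B=37 C=48 D=38] avail[A=32 B=36 C=48 D=38] open={R2,R3}
Step 5: commit R2 -> on_hand[A=40 B=36 C=48 D=38] avail[A=32 B=36 C=48 D=38] open={R3}
Step 6: cancel R3 -> on_hand[A=40 B=36 C=48 D=38] avail[A=40 B=36 C=48 D=38] open={}
Step 7: reserve R4 A 2 -> on_hand[A=40 B=36 C=48 D=38] avail[A=38 B=36 C=48 D=38] open={R4}
Step 8: cancel R4 -> on_hand[A=40 B=36 C=48 D=38] avail[A=40 B=36 C=48 D=38] open={}
Step 9: reserve R5 C 4 -> on_hand[A=40 B=36 C=48 D=38] avail[A=40 B=36 C=44 D=38] open={R5}
Step 10: reserve R6 A 7 -> on_hand[A=40 B=36 C=48 D=38] avail[A=33 B=36 C=44 D=38] open={R5,R6}
Step 11: commit R6 -> on_hand[A=33 B=36 C=48 D=38] avail[A=33 B=36 C=44 D=38] open={R5}
Step 12: commit R5 -> on_hand[A=33 B=36 C=44 D=38] avail[A=33 B=36 C=44 D=38] open={}
Step 13: reserve R7 C 9 -> on_hand[A=33 B=36 C=44 D=38] avail[A=33 B=36 C=35 D=38] open={R7}
Step 14: cancel R7 -> on_hand[A=33 B=36 C=44 D=38] avail[A=33 B=36 C=44 D=38] open={}
Step 15: reserve R8 D 5 -> on_hand[A=33 B=36 C=44 D=38] avail[A=33 B=36 C=44 D=33] open={R8}
Step 16: commit R8 -> on_hand[A=33 B=36 C=44 D=33] avail[A=33 B=36 C=44 D=33] open={}
Step 17: reserve R9 A 7 -> on_hand[A=33 B=36 C=44 D=33] avail[A=26 B=36 C=44 D=33] open={R9}
Step 18: reserve R10 C 9 -> on_hand[A=33 B=36 C=44 D=33] avail[A=26 B=36 C=35 D=33] open={R10,R9}
Step 19: reserve R11 A 4 -> on_hand[A=33 B=36 C=44 D=33] avail[A=22 B=36 C=35 D=33] open={R10,R11,R9}
Step 20: reserve R12 A 1 -> on_hand[A=33 B=36 C=44 D=33] avail[A=21 B=36 C=35 D=33] open={R10,R11,R12,R9}
Open reservations: ['R10', 'R11', 'R12', 'R9'] -> 4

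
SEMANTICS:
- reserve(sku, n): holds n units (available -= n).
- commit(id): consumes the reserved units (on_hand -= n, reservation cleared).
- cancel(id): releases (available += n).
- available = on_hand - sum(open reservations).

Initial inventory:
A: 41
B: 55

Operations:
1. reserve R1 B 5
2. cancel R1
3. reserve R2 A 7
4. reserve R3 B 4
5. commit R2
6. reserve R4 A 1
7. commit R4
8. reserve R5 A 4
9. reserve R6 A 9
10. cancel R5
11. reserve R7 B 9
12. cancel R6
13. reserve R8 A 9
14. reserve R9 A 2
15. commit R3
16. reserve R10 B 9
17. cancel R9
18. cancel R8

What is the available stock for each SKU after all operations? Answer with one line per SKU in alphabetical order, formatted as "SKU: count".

Answer: A: 33
B: 33

Derivation:
Step 1: reserve R1 B 5 -> on_hand[A=41 B=55] avail[A=41 B=50] open={R1}
Step 2: cancel R1 -> on_hand[A=41 B=55] avail[A=41 B=55] open={}
Step 3: reserve R2 A 7 -> on_hand[A=41 B=55] avail[A=34 B=55] open={R2}
Step 4: reserve R3 B 4 -> on_hand[A=41 B=55] avail[A=34 B=51] open={R2,R3}
Step 5: commit R2 -> on_hand[A=34 B=55] avail[A=34 B=51] open={R3}
Step 6: reserve R4 A 1 -> on_hand[A=34 B=55] avail[A=33 B=51] open={R3,R4}
Step 7: commit R4 -> on_hand[A=33 B=55] avail[A=33 B=51] open={R3}
Step 8: reserve R5 A 4 -> on_hand[A=33 B=55] avail[A=29 B=51] open={R3,R5}
Step 9: reserve R6 A 9 -> on_hand[A=33 B=55] avail[A=20 B=51] open={R3,R5,R6}
Step 10: cancel R5 -> on_hand[A=33 B=55] avail[A=24 B=51] open={R3,R6}
Step 11: reserve R7 B 9 -> on_hand[A=33 B=55] avail[A=24 B=42] open={R3,R6,R7}
Step 12: cancel R6 -> on_hand[A=33 B=55] avail[A=33 B=42] open={R3,R7}
Step 13: reserve R8 A 9 -> on_hand[A=33 B=55] avail[A=24 B=42] open={R3,R7,R8}
Step 14: reserve R9 A 2 -> on_hand[A=33 B=55] avail[A=22 B=42] open={R3,R7,R8,R9}
Step 15: commit R3 -> on_hand[A=33 B=51] avail[A=22 B=42] open={R7,R8,R9}
Step 16: reserve R10 B 9 -> on_hand[A=33 B=51] avail[A=22 B=33] open={R10,R7,R8,R9}
Step 17: cancel R9 -> on_hand[A=33 B=51] avail[A=24 B=33] open={R10,R7,R8}
Step 18: cancel R8 -> on_hand[A=33 B=51] avail[A=33 B=33] open={R10,R7}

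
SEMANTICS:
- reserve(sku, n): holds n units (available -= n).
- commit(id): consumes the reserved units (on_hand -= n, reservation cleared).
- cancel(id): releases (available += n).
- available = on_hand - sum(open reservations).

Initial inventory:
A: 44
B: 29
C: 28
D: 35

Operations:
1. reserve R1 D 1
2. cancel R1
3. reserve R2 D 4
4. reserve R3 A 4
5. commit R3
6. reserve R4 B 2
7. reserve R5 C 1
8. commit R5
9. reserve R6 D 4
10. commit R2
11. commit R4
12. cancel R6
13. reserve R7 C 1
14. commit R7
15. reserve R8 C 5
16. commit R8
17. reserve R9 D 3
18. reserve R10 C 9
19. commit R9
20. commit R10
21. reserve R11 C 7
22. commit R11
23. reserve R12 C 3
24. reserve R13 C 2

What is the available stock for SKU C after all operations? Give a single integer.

Step 1: reserve R1 D 1 -> on_hand[A=44 B=29 C=28 D=35] avail[A=44 B=29 C=28 D=34] open={R1}
Step 2: cancel R1 -> on_hand[A=44 B=29 C=28 D=35] avail[A=44 B=29 C=28 D=35] open={}
Step 3: reserve R2 D 4 -> on_hand[A=44 B=29 C=28 D=35] avail[A=44 B=29 C=28 D=31] open={R2}
Step 4: reserve R3 A 4 -> on_hand[A=44 B=29 C=28 D=35] avail[A=40 B=29 C=28 D=31] open={R2,R3}
Step 5: commit R3 -> on_hand[A=40 B=29 C=28 D=35] avail[A=40 B=29 C=28 D=31] open={R2}
Step 6: reserve R4 B 2 -> on_hand[A=40 B=29 C=28 D=35] avail[A=40 B=27 C=28 D=31] open={R2,R4}
Step 7: reserve R5 C 1 -> on_hand[A=40 B=29 C=28 D=35] avail[A=40 B=27 C=27 D=31] open={R2,R4,R5}
Step 8: commit R5 -> on_hand[A=40 B=29 C=27 D=35] avail[A=40 B=27 C=27 D=31] open={R2,R4}
Step 9: reserve R6 D 4 -> on_hand[A=40 B=29 C=27 D=35] avail[A=40 B=27 C=27 D=27] open={R2,R4,R6}
Step 10: commit R2 -> on_hand[A=40 B=29 C=27 D=31] avail[A=40 B=27 C=27 D=27] open={R4,R6}
Step 11: commit R4 -> on_hand[A=40 B=27 C=27 D=31] avail[A=40 B=27 C=27 D=27] open={R6}
Step 12: cancel R6 -> on_hand[A=40 B=27 C=27 D=31] avail[A=40 B=27 C=27 D=31] open={}
Step 13: reserve R7 C 1 -> on_hand[A=40 B=27 C=27 D=31] avail[A=40 B=27 C=26 D=31] open={R7}
Step 14: commit R7 -> on_hand[A=40 B=27 C=26 D=31] avail[A=40 B=27 C=26 D=31] open={}
Step 15: reserve R8 C 5 -> on_hand[A=40 B=27 C=26 D=31] avail[A=40 B=27 C=21 D=31] open={R8}
Step 16: commit R8 -> on_hand[A=40 B=27 C=21 D=31] avail[A=40 B=27 C=21 D=31] open={}
Step 17: reserve R9 D 3 -> on_hand[A=40 B=27 C=21 D=31] avail[A=40 B=27 C=21 D=28] open={R9}
Step 18: reserve R10 C 9 -> on_hand[A=40 B=27 C=21 D=31] avail[A=40 B=27 C=12 D=28] open={R10,R9}
Step 19: commit R9 -> on_hand[A=40 B=27 C=21 D=28] avail[A=40 B=27 C=12 D=28] open={R10}
Step 20: commit R10 -> on_hand[A=40 B=27 C=12 D=28] avail[A=40 B=27 C=12 D=28] open={}
Step 21: reserve R11 C 7 -> on_hand[A=40 B=27 C=12 D=28] avail[A=40 B=27 C=5 D=28] open={R11}
Step 22: commit R11 -> on_hand[A=40 B=27 C=5 D=28] avail[A=40 B=27 C=5 D=28] open={}
Step 23: reserve R12 C 3 -> on_hand[A=40 B=27 C=5 D=28] avail[A=40 B=27 C=2 D=28] open={R12}
Step 24: reserve R13 C 2 -> on_hand[A=40 B=27 C=5 D=28] avail[A=40 B=27 C=0 D=28] open={R12,R13}
Final available[C] = 0

Answer: 0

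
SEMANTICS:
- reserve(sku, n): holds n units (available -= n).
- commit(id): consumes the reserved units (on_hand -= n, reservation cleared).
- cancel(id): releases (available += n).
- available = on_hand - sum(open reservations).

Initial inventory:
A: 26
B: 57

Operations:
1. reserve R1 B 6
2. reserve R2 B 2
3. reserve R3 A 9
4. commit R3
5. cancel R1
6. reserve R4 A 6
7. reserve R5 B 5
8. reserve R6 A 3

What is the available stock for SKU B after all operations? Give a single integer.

Answer: 50

Derivation:
Step 1: reserve R1 B 6 -> on_hand[A=26 B=57] avail[A=26 B=51] open={R1}
Step 2: reserve R2 B 2 -> on_hand[A=26 B=57] avail[A=26 B=49] open={R1,R2}
Step 3: reserve R3 A 9 -> on_hand[A=26 B=57] avail[A=17 B=49] open={R1,R2,R3}
Step 4: commit R3 -> on_hand[A=17 B=57] avail[A=17 B=49] open={R1,R2}
Step 5: cancel R1 -> on_hand[A=17 B=57] avail[A=17 B=55] open={R2}
Step 6: reserve R4 A 6 -> on_hand[A=17 B=57] avail[A=11 B=55] open={R2,R4}
Step 7: reserve R5 B 5 -> on_hand[A=17 B=57] avail[A=11 B=50] open={R2,R4,R5}
Step 8: reserve R6 A 3 -> on_hand[A=17 B=57] avail[A=8 B=50] open={R2,R4,R5,R6}
Final available[B] = 50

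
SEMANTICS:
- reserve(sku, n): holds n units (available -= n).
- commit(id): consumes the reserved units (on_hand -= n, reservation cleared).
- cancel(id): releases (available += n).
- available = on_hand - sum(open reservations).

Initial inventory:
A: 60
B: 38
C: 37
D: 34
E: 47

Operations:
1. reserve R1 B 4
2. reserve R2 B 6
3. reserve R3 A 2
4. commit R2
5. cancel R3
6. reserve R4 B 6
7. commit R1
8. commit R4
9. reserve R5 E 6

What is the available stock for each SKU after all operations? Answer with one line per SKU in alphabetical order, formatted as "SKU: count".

Answer: A: 60
B: 22
C: 37
D: 34
E: 41

Derivation:
Step 1: reserve R1 B 4 -> on_hand[A=60 B=38 C=37 D=34 E=47] avail[A=60 B=34 C=37 D=34 E=47] open={R1}
Step 2: reserve R2 B 6 -> on_hand[A=60 B=38 C=37 D=34 E=47] avail[A=60 B=28 C=37 D=34 E=47] open={R1,R2}
Step 3: reserve R3 A 2 -> on_hand[A=60 B=38 C=37 D=34 E=47] avail[A=58 B=28 C=37 D=34 E=47] open={R1,R2,R3}
Step 4: commit R2 -> on_hand[A=60 B=32 C=37 D=34 E=47] avail[A=58 B=28 C=37 D=34 E=47] open={R1,R3}
Step 5: cancel R3 -> on_hand[A=60 B=32 C=37 D=34 E=47] avail[A=60 B=28 C=37 D=34 E=47] open={R1}
Step 6: reserve R4 B 6 -> on_hand[A=60 B=32 C=37 D=34 E=47] avail[A=60 B=22 C=37 D=34 E=47] open={R1,R4}
Step 7: commit R1 -> on_hand[A=60 B=28 C=37 D=34 E=47] avail[A=60 B=22 C=37 D=34 E=47] open={R4}
Step 8: commit R4 -> on_hand[A=60 B=22 C=37 D=34 E=47] avail[A=60 B=22 C=37 D=34 E=47] open={}
Step 9: reserve R5 E 6 -> on_hand[A=60 B=22 C=37 D=34 E=47] avail[A=60 B=22 C=37 D=34 E=41] open={R5}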